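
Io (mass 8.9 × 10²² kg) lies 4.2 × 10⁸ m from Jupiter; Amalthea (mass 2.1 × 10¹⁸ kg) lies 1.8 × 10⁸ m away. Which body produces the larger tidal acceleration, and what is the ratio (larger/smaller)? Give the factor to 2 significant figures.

Tidal acceleration ∝ M/d³, so compare M/d³ for each.
Io: (8.9 × 10²²) / (4.2 × 10⁸)³ = 1.201 × 10⁻³
Amalthea: (2.1 × 10¹⁸) / (1.8 × 10⁸)³ = 3.601 × 10⁻⁷
Ratio (larger/smaller) = 3300

Io, by a factor of ≈ 3300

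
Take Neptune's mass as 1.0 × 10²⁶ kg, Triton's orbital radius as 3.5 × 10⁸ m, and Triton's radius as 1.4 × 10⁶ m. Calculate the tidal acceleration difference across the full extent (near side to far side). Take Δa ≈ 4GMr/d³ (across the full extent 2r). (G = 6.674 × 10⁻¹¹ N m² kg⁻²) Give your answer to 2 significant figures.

Δg = 4GMr/d³
   = 4 × (6.674 × 10⁻¹¹) × (1.0 × 10²⁶) × (1.4 × 10⁶) / (3.5 × 10⁸)³
   = 8.7 × 10⁻⁴ m/s²

8.7 × 10⁻⁴ m/s²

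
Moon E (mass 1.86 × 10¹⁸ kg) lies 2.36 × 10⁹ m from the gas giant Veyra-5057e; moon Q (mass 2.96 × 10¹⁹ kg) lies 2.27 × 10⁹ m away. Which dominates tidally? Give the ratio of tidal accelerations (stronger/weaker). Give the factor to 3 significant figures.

Moon Q, by a factor of ≈ 17.9

Tidal acceleration ∝ M/d³, so compare M/d³ for each.
Moon E: (1.86 × 10¹⁸) / (2.36 × 10⁹)³ = 1.415 × 10⁻¹⁰
Moon Q: (2.96 × 10¹⁹) / (2.27 × 10⁹)³ = 2.531 × 10⁻⁹
Ratio (larger/smaller) = 17.9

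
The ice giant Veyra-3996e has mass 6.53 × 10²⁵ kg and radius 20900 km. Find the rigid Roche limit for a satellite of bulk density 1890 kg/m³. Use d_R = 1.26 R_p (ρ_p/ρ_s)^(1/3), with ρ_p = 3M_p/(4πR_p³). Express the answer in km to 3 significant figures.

ρ_p = 3M_p/(4πR_p³) = 3 × (6.53 × 10²⁵) / (4π × (2.09 × 10⁷ m)³) = 1710 kg/m³
d_R = 1.26 × 20900 km × (1710/1890)^(1/3)
    = 25500 km

25500 km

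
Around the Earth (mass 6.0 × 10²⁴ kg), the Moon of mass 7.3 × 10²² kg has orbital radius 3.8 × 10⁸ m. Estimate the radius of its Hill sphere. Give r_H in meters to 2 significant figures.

6.1 × 10⁷ m

r_H ≈ a (m/3M)^(1/3)
    = (3.8 × 10⁸) × (7.3 × 10²² / (3 × 6.0 × 10²⁴))^(1/3)
    = 6.1 × 10⁷ m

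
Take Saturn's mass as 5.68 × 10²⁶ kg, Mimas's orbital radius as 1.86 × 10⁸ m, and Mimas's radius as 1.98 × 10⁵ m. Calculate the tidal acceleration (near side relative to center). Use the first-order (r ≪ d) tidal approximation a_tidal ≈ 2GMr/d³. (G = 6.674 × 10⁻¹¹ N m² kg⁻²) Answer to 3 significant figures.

Δa = 2GMr/d³
   = 2 × (6.674 × 10⁻¹¹) × (5.68 × 10²⁶) × (1.98 × 10⁵) / (1.86 × 10⁸)³
   = 2.33 × 10⁻³ m/s²

2.33 × 10⁻³ m/s²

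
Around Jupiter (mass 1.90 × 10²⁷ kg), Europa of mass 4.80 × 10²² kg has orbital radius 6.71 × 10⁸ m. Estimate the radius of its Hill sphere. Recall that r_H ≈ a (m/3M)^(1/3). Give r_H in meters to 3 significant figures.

1.37 × 10⁷ m

r_H ≈ a (m/3M)^(1/3)
    = (6.71 × 10⁸) × (4.80 × 10²² / (3 × 1.90 × 10²⁷))^(1/3)
    = 1.37 × 10⁷ m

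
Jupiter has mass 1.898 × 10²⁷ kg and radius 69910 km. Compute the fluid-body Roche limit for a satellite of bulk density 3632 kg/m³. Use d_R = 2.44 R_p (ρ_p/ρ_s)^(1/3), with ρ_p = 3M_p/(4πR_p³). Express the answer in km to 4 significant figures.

1.219 × 10⁵ km

ρ_p = 3M_p/(4πR_p³) = 3 × (1.898 × 10²⁷) / (4π × (6.991 × 10⁷ m)³) = 1326 kg/m³
d_R = 2.44 × 69910 km × (1326/3632)^(1/3)
    = 1.219 × 10⁵ km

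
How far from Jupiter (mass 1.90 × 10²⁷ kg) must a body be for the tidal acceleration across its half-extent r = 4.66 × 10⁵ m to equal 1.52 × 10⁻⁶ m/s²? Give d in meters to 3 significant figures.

2GMr/d³ = a_tidal  ⇒  d = (2GMr / a_tidal)^(1/3)
d = (2 × 6.674×10⁻¹¹ × (1.90 × 10²⁷) × (4.66 × 10⁵) / (1.52 × 10⁻⁶))^(1/3)
  = 4.27 × 10⁹ m

4.27 × 10⁹ m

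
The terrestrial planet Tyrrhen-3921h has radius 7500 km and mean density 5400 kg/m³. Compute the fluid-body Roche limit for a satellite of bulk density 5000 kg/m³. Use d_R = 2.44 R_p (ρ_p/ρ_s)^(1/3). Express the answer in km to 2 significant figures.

d_R = 2.44 × 7500 km × (5400/5000)^(1/3)
    = 19000 km

19000 km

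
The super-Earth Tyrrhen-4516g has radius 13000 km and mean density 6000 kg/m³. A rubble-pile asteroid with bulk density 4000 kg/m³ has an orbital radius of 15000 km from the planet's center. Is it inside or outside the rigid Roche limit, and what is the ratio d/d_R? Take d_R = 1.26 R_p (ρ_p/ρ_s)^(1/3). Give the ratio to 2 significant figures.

inside; d/d_R ≈ 0.80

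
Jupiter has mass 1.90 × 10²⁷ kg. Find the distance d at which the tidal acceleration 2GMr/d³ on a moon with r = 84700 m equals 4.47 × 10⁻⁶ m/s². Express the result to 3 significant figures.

1.69 × 10⁹ m

2GMr/d³ = a_tidal  ⇒  d = (2GMr / a_tidal)^(1/3)
d = (2 × 6.674×10⁻¹¹ × (1.90 × 10²⁷) × (84700) / (4.47 × 10⁻⁶))^(1/3)
  = 1.69 × 10⁹ m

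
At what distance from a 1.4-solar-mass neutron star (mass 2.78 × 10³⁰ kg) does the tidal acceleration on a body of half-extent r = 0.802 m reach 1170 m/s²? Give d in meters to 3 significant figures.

2GMr/d³ = a_tidal  ⇒  d = (2GMr / a_tidal)^(1/3)
d = (2 × 6.674×10⁻¹¹ × (2.78 × 10³⁰) × (0.802) / (1170))^(1/3)
  = 6.34 × 10⁵ m

6.34 × 10⁵ m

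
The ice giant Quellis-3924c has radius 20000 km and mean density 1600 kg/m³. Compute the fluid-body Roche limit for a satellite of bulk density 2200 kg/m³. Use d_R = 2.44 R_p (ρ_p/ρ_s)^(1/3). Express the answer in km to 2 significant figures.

d_R = 2.44 × 20000 km × (1600/2200)^(1/3)
    = 44000 km

44000 km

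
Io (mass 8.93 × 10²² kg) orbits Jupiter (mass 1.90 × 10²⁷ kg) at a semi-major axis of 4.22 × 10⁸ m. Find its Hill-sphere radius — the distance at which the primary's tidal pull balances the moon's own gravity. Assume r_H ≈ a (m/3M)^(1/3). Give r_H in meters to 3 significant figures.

1.06 × 10⁷ m

r_H ≈ a (m/3M)^(1/3)
    = (4.22 × 10⁸) × (8.93 × 10²² / (3 × 1.90 × 10²⁷))^(1/3)
    = 1.06 × 10⁷ m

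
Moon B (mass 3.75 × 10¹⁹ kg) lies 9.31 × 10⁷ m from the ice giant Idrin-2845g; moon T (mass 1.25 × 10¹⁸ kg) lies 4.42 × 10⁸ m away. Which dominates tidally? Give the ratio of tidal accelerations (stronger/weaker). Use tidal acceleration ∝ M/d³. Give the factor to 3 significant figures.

Moon B, by a factor of ≈ 3210

Tidal acceleration ∝ M/d³, so compare M/d³ for each.
Moon B: (3.75 × 10¹⁹) / (9.31 × 10⁷)³ = 4.647 × 10⁻⁵
Moon T: (1.25 × 10¹⁸) / (4.42 × 10⁸)³ = 1.448 × 10⁻⁸
Ratio (larger/smaller) = 3210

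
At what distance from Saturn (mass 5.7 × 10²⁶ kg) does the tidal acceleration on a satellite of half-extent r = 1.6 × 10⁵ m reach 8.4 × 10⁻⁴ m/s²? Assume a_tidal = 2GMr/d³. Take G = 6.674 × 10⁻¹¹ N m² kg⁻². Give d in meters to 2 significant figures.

2.4 × 10⁸ m

2GMr/d³ = a_tidal  ⇒  d = (2GMr / a_tidal)^(1/3)
d = (2 × 6.674×10⁻¹¹ × (5.7 × 10²⁶) × (1.6 × 10⁵) / (8.4 × 10⁻⁴))^(1/3)
  = 2.4 × 10⁸ m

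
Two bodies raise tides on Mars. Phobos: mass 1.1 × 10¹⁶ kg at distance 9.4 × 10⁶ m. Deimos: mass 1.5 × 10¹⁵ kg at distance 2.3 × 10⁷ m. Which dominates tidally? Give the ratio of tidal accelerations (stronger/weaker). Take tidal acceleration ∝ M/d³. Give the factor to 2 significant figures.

Compare M/d³ for the two perturbers:
Phobos: (1.1 × 10¹⁶) / (9.4 × 10⁶)³ = 1.324 × 10⁻⁵
Deimos: (1.5 × 10¹⁵) / (2.3 × 10⁷)³ = 1.233 × 10⁻⁷
Ratio (larger/smaller) = 110

Phobos, by a factor of ≈ 110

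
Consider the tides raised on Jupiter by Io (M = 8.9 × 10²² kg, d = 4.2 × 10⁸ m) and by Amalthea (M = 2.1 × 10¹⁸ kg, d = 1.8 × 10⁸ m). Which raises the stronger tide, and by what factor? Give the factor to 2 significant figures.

Tidal stretch scales as M/d³; compute that for each body.
Io: (8.9 × 10²²) / (4.2 × 10⁸)³ = 1.201 × 10⁻³
Amalthea: (2.1 × 10¹⁸) / (1.8 × 10⁸)³ = 3.601 × 10⁻⁷
Ratio (larger/smaller) = 3300

Io, by a factor of ≈ 3300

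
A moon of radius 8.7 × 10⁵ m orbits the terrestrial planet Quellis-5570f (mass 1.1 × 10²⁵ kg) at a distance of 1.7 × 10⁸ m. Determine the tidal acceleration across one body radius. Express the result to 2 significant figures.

2.6 × 10⁻⁴ m/s²

Since r ≪ d, expand the inverse-square field across one radius to get the leading 2GMr/d³ term.
Δa = 2GMr/d³
   = 2 × (6.674 × 10⁻¹¹) × (1.1 × 10²⁵) × (8.7 × 10⁵) / (1.7 × 10⁸)³
   = 2.6 × 10⁻⁴ m/s²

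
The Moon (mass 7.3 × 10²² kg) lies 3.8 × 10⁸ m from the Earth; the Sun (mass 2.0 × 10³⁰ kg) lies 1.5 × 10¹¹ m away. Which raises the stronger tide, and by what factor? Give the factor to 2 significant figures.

The Moon, by a factor of ≈ 2.2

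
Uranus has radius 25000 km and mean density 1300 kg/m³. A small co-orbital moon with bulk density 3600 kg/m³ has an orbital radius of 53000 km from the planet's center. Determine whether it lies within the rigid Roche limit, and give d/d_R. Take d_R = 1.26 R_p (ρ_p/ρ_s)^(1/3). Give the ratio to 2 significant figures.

d_R = 1.26 × (25000 km) × (1300/3600)^(1/3) = 22430 km
d/d_R = (53000) / (22430) = 2.4
Since d/d_R > 1, the body is outside the Roche limit.

outside; d/d_R ≈ 2.4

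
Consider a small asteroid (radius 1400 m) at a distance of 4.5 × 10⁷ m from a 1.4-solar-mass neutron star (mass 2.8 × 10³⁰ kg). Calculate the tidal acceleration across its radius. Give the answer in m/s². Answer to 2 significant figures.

Since r ≪ d, expand the inverse-square field across one radius to get the leading 2GMr/d³ term.
a_tidal = 2GMr/d³
        = 2 × (6.674 × 10⁻¹¹) × (2.8 × 10³⁰) × (1400) / (4.5 × 10⁷)³
        = 5.7 m/s²

5.7 m/s²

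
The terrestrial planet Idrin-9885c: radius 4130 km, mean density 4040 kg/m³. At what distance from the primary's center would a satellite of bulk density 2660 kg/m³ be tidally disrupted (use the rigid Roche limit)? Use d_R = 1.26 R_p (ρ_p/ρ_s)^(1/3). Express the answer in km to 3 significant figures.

5980 km

d_R = 1.26 × 4130 km × (4040/2660)^(1/3)
    = 5980 km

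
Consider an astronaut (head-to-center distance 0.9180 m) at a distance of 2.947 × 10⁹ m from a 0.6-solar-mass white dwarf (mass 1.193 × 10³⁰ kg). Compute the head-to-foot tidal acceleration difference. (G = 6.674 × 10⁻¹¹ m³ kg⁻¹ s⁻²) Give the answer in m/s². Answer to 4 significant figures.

Δg = 4GMr/d³
   = 4 × (6.674 × 10⁻¹¹) × (1.193 × 10³⁰) × (0.9180) / (2.947 × 10⁹)³
   = 1.142 × 10⁻⁸ m/s²

1.142 × 10⁻⁸ m/s²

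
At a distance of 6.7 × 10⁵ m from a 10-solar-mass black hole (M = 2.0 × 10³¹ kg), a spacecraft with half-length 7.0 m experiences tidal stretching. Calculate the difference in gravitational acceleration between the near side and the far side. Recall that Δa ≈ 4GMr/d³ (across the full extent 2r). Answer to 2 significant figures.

1.2 × 10⁵ m/s²

The field gradient is 2GM/d³; across the full diameter 2r the difference is 4GMr/d³.
Δa = 4GMr/d³
   = 4 × (6.674 × 10⁻¹¹) × (2.0 × 10³¹) × (7.0) / (6.7 × 10⁵)³
   = 1.2 × 10⁵ m/s²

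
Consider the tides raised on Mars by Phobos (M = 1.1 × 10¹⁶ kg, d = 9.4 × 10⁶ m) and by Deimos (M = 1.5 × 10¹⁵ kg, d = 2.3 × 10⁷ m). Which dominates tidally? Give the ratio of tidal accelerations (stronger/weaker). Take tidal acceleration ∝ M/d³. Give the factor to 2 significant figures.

Tidal acceleration ∝ M/d³, so compare M/d³ for each.
Phobos: (1.1 × 10¹⁶) / (9.4 × 10⁶)³ = 1.324 × 10⁻⁵
Deimos: (1.5 × 10¹⁵) / (2.3 × 10⁷)³ = 1.233 × 10⁻⁷
Ratio (larger/smaller) = 110

Phobos, by a factor of ≈ 110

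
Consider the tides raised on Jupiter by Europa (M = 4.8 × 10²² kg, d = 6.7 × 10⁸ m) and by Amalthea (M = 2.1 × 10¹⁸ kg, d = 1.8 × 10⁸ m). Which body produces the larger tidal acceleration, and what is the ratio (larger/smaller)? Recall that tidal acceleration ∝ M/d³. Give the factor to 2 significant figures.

Europa, by a factor of ≈ 440

Compare M/d³ for the two perturbers:
Europa: (4.8 × 10²²) / (6.7 × 10⁸)³ = 1.596 × 10⁻⁴
Amalthea: (2.1 × 10¹⁸) / (1.8 × 10⁸)³ = 3.601 × 10⁻⁷
Ratio (larger/smaller) = 440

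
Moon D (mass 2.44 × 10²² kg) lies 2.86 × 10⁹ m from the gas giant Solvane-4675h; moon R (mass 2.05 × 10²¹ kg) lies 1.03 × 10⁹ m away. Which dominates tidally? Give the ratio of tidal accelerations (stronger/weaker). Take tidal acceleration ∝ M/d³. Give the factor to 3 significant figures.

Moon R, by a factor of ≈ 1.80

Compare M/d³ for the two perturbers:
Moon D: (2.44 × 10²²) / (2.86 × 10⁹)³ = 1.043 × 10⁻⁶
Moon R: (2.05 × 10²¹) / (1.03 × 10⁹)³ = 1.876 × 10⁻⁶
Ratio (larger/smaller) = 1.80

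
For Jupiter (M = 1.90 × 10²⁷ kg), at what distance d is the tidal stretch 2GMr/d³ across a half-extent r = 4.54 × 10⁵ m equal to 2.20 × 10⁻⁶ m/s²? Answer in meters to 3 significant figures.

3.74 × 10⁹ m

2GMr/d³ = a_tidal  ⇒  d = (2GMr / a_tidal)^(1/3)
d = (2 × 6.674×10⁻¹¹ × (1.90 × 10²⁷) × (4.54 × 10⁵) / (2.20 × 10⁻⁶))^(1/3)
  = 3.74 × 10⁹ m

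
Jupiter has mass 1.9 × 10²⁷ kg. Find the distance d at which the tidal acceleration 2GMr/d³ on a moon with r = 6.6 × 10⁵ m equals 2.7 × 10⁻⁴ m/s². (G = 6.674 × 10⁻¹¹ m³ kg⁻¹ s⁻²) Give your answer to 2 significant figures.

8.5 × 10⁸ m

2GMr/d³ = a_tidal  ⇒  d = (2GMr / a_tidal)^(1/3)
d = (2 × 6.674×10⁻¹¹ × (1.9 × 10²⁷) × (6.6 × 10⁵) / (2.7 × 10⁻⁴))^(1/3)
  = 8.5 × 10⁸ m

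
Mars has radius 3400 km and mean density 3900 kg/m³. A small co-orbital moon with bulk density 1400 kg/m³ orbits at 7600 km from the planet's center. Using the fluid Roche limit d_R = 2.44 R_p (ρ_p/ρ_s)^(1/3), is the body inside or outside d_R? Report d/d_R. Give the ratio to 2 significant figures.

d_R = 2.44 × (3400 km) × (3900/1400)^(1/3) = 11670 km
d/d_R = (7600) / (11670) = 0.65
Since d/d_R < 1, the body is inside the Roche limit.

inside; d/d_R ≈ 0.65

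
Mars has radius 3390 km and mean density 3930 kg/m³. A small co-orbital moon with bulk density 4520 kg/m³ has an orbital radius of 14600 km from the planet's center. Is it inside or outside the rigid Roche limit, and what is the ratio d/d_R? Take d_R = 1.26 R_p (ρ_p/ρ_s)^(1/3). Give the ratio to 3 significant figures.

outside; d/d_R ≈ 3.58

d_R = 1.26 × (3390 km) × (3930/4520)^(1/3) = 4077 km
d/d_R = (14600) / (4077) = 3.58
Since d/d_R > 1, the body is outside the Roche limit.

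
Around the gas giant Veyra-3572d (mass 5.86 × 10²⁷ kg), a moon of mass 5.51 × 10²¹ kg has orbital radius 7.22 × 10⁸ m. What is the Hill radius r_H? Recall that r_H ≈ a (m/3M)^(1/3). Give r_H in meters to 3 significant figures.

r_H ≈ a (m/3M)^(1/3)
    = (7.22 × 10⁸) × (5.51 × 10²¹ / (3 × 5.86 × 10²⁷))^(1/3)
    = 4.90 × 10⁶ m

4.90 × 10⁶ m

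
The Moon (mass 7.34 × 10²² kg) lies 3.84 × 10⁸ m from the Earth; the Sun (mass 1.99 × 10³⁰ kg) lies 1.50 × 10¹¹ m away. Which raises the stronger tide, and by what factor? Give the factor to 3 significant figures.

Tidal acceleration ∝ M/d³, so compare M/d³ for each.
The Moon: (7.34 × 10²²) / (3.84 × 10⁸)³ = 1.296 × 10⁻³
The Sun: (1.99 × 10³⁰) / (1.50 × 10¹¹)³ = 5.896 × 10⁻⁴
Ratio (larger/smaller) = 2.20

The Moon, by a factor of ≈ 2.20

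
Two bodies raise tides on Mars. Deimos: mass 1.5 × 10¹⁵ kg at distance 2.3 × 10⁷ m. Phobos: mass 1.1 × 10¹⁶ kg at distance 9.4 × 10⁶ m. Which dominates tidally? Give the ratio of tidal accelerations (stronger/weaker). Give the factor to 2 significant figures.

Compare M/d³ for the two perturbers:
Deimos: (1.5 × 10¹⁵) / (2.3 × 10⁷)³ = 1.233 × 10⁻⁷
Phobos: (1.1 × 10¹⁶) / (9.4 × 10⁶)³ = 1.324 × 10⁻⁵
Ratio (larger/smaller) = 110

Phobos, by a factor of ≈ 110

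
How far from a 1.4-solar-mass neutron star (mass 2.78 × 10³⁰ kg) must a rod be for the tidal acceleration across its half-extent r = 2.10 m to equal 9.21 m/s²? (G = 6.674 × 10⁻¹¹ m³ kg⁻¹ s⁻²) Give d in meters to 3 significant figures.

2GMr/d³ = a_tidal  ⇒  d = (2GMr / a_tidal)^(1/3)
d = (2 × 6.674×10⁻¹¹ × (2.78 × 10³⁰) × (2.10) / (9.21))^(1/3)
  = 4.39 × 10⁶ m

4.39 × 10⁶ m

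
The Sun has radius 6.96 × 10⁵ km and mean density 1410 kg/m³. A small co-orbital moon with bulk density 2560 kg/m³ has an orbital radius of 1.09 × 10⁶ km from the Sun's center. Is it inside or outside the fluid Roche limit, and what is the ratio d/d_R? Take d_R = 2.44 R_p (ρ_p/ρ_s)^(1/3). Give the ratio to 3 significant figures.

inside; d/d_R ≈ 0.783

d_R = 2.44 × (6.96 × 10⁵ km) × (1410/2560)^(1/3) = 1.392 × 10⁶ km
d/d_R = (1.09 × 10⁶) / (1.392 × 10⁶) = 0.783
Since d/d_R < 1, the body is inside the Roche limit.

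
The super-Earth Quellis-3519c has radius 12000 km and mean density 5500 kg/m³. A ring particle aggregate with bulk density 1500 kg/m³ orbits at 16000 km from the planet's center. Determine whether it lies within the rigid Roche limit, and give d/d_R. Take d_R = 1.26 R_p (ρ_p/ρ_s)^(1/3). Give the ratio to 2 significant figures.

d_R = 1.26 × (12000 km) × (5500/1500)^(1/3) = 23320 km
d/d_R = (16000) / (23320) = 0.69
Since d/d_R < 1, the body is inside the Roche limit.

inside; d/d_R ≈ 0.69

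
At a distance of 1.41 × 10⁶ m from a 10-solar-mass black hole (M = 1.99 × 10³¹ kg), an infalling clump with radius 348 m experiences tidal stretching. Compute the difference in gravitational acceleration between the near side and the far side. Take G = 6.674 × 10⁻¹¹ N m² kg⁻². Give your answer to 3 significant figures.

6.60 × 10⁵ m/s²

Δa = 4GMr/d³
   = 4 × (6.674 × 10⁻¹¹) × (1.99 × 10³¹) × (348) / (1.41 × 10⁶)³
   = 6.60 × 10⁵ m/s²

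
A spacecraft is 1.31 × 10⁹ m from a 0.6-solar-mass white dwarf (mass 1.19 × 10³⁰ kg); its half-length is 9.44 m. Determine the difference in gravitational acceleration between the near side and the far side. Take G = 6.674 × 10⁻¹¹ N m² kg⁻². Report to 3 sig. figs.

Δg = 4GMr/d³
   = 4 × (6.674 × 10⁻¹¹) × (1.19 × 10³⁰) × (9.44) / (1.31 × 10⁹)³
   = 1.33 × 10⁻⁶ m/s²

1.33 × 10⁻⁶ m/s²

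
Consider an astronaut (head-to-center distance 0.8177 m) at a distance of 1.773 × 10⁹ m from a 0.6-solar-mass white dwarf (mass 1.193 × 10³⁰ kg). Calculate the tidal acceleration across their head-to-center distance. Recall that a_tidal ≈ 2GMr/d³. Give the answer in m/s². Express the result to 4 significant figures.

2.336 × 10⁻⁸ m/s²

Differencing GM/(d−r)² and GM/d² to first order in r/d gives 2GMr/d³.
a_tidal = 2GMr/d³
        = 2 × (6.674 × 10⁻¹¹) × (1.193 × 10³⁰) × (0.8177) / (1.773 × 10⁹)³
        = 2.336 × 10⁻⁸ m/s²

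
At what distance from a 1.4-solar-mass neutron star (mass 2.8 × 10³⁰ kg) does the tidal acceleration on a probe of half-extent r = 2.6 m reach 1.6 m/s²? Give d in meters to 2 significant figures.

2GMr/d³ = a_tidal  ⇒  d = (2GMr / a_tidal)^(1/3)
d = (2 × 6.674×10⁻¹¹ × (2.8 × 10³⁰) × (2.6) / (1.6))^(1/3)
  = 8.5 × 10⁶ m

8.5 × 10⁶ m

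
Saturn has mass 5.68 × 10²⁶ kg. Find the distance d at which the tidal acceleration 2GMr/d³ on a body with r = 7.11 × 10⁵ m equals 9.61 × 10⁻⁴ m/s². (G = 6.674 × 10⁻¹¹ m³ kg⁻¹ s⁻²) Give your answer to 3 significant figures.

3.83 × 10⁸ m

2GMr/d³ = a_tidal  ⇒  d = (2GMr / a_tidal)^(1/3)
d = (2 × 6.674×10⁻¹¹ × (5.68 × 10²⁶) × (7.11 × 10⁵) / (9.61 × 10⁻⁴))^(1/3)
  = 3.83 × 10⁸ m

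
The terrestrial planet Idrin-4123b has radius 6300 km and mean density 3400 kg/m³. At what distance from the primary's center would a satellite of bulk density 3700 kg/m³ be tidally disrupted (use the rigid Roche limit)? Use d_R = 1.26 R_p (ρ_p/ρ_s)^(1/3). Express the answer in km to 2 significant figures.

7700 km

d_R = 1.26 × 6300 km × (3400/3700)^(1/3)
    = 7700 km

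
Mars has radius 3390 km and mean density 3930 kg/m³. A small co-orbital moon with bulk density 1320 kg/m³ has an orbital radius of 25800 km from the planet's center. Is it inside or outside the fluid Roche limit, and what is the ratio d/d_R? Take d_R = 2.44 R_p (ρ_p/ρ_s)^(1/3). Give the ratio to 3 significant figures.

outside; d/d_R ≈ 2.17

d_R = 2.44 × (3390 km) × (3930/1320)^(1/3) = 11900 km
d/d_R = (25800) / (11900) = 2.17
Since d/d_R > 1, the body is outside the Roche limit.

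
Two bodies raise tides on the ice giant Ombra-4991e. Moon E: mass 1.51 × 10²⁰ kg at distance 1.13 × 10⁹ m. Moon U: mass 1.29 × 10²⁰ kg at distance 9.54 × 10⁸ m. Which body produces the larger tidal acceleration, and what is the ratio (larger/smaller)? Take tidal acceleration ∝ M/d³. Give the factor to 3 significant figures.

Moon U, by a factor of ≈ 1.42

Tidal stretch scales as M/d³; compute that for each body.
Moon E: (1.51 × 10²⁰) / (1.13 × 10⁹)³ = 1.047 × 10⁻⁷
Moon U: (1.29 × 10²⁰) / (9.54 × 10⁸)³ = 1.486 × 10⁻⁷
Ratio (larger/smaller) = 1.42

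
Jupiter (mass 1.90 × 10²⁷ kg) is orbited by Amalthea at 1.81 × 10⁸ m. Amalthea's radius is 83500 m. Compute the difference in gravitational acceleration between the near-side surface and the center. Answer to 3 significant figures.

Differencing GM/(d−r)² and GM/d² to first order in r/d gives 2GMr/d³.
Δg = 2GMr/d³
   = 2 × (6.674 × 10⁻¹¹) × (1.90 × 10²⁷) × (83500) / (1.81 × 10⁸)³
   = 3.57 × 10⁻³ m/s²

3.57 × 10⁻³ m/s²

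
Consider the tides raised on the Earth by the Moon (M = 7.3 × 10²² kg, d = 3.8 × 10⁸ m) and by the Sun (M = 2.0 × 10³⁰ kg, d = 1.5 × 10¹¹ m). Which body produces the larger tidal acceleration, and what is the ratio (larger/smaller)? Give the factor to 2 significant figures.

Tidal stretch scales as M/d³; compute that for each body.
The Moon: (7.3 × 10²²) / (3.8 × 10⁸)³ = 1.330 × 10⁻³
The Sun: (2.0 × 10³⁰) / (1.5 × 10¹¹)³ = 5.926 × 10⁻⁴
Ratio (larger/smaller) = 2.2

The Moon, by a factor of ≈ 2.2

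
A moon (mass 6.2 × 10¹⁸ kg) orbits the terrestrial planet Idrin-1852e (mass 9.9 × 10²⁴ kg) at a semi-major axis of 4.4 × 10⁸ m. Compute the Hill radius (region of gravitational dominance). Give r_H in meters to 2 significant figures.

r_H ≈ a (m/3M)^(1/3)
    = (4.4 × 10⁸) × (6.2 × 10¹⁸ / (3 × 9.9 × 10²⁴))^(1/3)
    = 2.6 × 10⁶ m

2.6 × 10⁶ m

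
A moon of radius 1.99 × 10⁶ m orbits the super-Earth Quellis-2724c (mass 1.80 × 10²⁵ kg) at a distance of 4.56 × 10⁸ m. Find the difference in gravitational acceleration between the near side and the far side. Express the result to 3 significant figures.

1.01 × 10⁻⁴ m/s²

a_tidal = 4GMr/d³
        = 4 × (6.674 × 10⁻¹¹) × (1.80 × 10²⁵) × (1.99 × 10⁶) / (4.56 × 10⁸)³
        = 1.01 × 10⁻⁴ m/s²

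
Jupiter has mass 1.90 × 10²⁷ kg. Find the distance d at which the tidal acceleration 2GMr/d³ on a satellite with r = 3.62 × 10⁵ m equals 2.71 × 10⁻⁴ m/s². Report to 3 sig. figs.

6.97 × 10⁸ m

2GMr/d³ = a_tidal  ⇒  d = (2GMr / a_tidal)^(1/3)
d = (2 × 6.674×10⁻¹¹ × (1.90 × 10²⁷) × (3.62 × 10⁵) / (2.71 × 10⁻⁴))^(1/3)
  = 6.97 × 10⁸ m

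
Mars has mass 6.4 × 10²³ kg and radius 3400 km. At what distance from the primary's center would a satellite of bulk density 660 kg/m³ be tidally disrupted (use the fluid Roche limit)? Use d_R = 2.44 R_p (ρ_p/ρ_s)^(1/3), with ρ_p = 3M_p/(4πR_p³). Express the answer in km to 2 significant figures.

15000 km

ρ_p = 3M_p/(4πR_p³) = 3 × (6.4 × 10²³) / (4π × (3.4 × 10⁶ m)³) = 3900 kg/m³
d_R = 2.44 × 3400 km × (3900/660)^(1/3)
    = 15000 km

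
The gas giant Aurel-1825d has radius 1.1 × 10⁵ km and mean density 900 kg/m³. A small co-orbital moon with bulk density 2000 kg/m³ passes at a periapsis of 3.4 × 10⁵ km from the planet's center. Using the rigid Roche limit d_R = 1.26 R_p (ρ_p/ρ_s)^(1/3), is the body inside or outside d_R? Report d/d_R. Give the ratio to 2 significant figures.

outside; d/d_R ≈ 3.2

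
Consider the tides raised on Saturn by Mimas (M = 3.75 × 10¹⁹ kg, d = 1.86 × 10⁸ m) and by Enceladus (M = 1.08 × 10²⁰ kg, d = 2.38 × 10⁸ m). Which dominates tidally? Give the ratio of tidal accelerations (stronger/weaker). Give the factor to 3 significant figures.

Enceladus, by a factor of ≈ 1.37

Compare M/d³ for the two perturbers:
Mimas: (3.75 × 10¹⁹) / (1.86 × 10⁸)³ = 5.828 × 10⁻⁶
Enceladus: (1.08 × 10²⁰) / (2.38 × 10⁸)³ = 8.011 × 10⁻⁶
Ratio (larger/smaller) = 1.37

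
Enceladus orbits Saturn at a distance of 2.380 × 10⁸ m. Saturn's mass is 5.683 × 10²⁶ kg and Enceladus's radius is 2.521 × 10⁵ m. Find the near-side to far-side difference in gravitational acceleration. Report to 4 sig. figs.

Δa = 4GMr/d³
   = 4 × (6.674 × 10⁻¹¹) × (5.683 × 10²⁶) × (2.521 × 10⁵) / (2.380 × 10⁸)³
   = 2.837 × 10⁻³ m/s²

2.837 × 10⁻³ m/s²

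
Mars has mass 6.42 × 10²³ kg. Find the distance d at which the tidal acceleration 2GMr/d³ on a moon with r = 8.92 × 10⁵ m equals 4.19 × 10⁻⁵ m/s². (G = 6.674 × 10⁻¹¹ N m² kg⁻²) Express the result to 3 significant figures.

1.22 × 10⁸ m

2GMr/d³ = a_tidal  ⇒  d = (2GMr / a_tidal)^(1/3)
d = (2 × 6.674×10⁻¹¹ × (6.42 × 10²³) × (8.92 × 10⁵) / (4.19 × 10⁻⁵))^(1/3)
  = 1.22 × 10⁸ m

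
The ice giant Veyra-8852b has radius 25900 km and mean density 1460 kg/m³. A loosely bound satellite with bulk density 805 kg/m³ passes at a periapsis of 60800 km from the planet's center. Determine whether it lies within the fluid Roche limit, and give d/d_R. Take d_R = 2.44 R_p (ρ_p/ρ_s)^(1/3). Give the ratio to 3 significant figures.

d_R = 2.44 × (25900 km) × (1460/805)^(1/3) = 77070 km
d/d_R = (60800) / (77070) = 0.789
Since d/d_R < 1, the body is inside the Roche limit.

inside; d/d_R ≈ 0.789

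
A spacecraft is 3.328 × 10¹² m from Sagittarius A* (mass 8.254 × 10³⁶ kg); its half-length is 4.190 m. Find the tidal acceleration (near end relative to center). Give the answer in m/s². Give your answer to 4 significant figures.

a_tidal = 2GMr/d³
        = 2 × (6.674 × 10⁻¹¹) × (8.254 × 10³⁶) × (4.190) / (3.328 × 10¹²)³
        = 1.252 × 10⁻¹⁰ m/s²

1.252 × 10⁻¹⁰ m/s²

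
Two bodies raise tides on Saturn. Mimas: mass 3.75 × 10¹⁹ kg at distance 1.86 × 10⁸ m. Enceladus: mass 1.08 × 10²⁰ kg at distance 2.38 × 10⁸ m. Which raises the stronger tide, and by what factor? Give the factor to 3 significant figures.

Tidal acceleration ∝ M/d³, so compare M/d³ for each.
Mimas: (3.75 × 10¹⁹) / (1.86 × 10⁸)³ = 5.828 × 10⁻⁶
Enceladus: (1.08 × 10²⁰) / (2.38 × 10⁸)³ = 8.011 × 10⁻⁶
Ratio (larger/smaller) = 1.37

Enceladus, by a factor of ≈ 1.37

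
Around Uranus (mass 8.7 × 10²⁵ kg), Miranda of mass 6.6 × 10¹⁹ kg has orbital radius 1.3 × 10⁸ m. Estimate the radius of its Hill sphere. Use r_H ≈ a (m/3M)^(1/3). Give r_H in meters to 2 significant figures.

r_H ≈ a (m/3M)^(1/3)
    = (1.3 × 10⁸) × (6.6 × 10¹⁹ / (3 × 8.7 × 10²⁵))^(1/3)
    = 8.2 × 10⁵ m

8.2 × 10⁵ m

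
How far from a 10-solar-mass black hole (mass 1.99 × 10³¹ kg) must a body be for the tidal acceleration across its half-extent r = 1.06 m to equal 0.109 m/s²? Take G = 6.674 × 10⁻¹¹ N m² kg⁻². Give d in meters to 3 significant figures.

2GMr/d³ = a_tidal  ⇒  d = (2GMr / a_tidal)^(1/3)
d = (2 × 6.674×10⁻¹¹ × (1.99 × 10³¹) × (1.06) / (0.109))^(1/3)
  = 2.96 × 10⁷ m

2.96 × 10⁷ m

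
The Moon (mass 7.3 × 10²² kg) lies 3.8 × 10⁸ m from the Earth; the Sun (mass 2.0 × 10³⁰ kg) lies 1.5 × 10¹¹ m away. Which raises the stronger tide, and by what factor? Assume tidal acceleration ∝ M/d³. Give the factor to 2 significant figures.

The tide-raising term goes as M/d³ (the gradient of a 1/d² field).
The Moon: (7.3 × 10²²) / (3.8 × 10⁸)³ = 1.330 × 10⁻³
The Sun: (2.0 × 10³⁰) / (1.5 × 10¹¹)³ = 5.926 × 10⁻⁴
Ratio (larger/smaller) = 2.2

The Moon, by a factor of ≈ 2.2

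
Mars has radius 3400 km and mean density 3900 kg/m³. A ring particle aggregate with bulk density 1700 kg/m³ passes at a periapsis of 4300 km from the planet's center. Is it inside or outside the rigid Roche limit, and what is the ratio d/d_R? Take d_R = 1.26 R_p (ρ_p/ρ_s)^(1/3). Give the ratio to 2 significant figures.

inside; d/d_R ≈ 0.76

d_R = 1.26 × (3400 km) × (3900/1700)^(1/3) = 5650 km
d/d_R = (4300) / (5650) = 0.76
Since d/d_R < 1, the body is inside the Roche limit.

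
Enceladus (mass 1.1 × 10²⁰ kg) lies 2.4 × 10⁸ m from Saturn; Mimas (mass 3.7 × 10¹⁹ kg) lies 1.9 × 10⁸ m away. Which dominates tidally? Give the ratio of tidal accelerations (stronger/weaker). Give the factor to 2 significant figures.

Enceladus, by a factor of ≈ 1.5

Compare M/d³ for the two perturbers:
Enceladus: (1.1 × 10²⁰) / (2.4 × 10⁸)³ = 7.957 × 10⁻⁶
Mimas: (3.7 × 10¹⁹) / (1.9 × 10⁸)³ = 5.394 × 10⁻⁶
Ratio (larger/smaller) = 1.5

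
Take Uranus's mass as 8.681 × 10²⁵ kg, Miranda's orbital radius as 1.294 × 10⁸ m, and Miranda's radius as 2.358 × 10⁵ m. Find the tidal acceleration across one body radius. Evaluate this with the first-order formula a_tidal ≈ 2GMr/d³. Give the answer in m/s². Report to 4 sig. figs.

Δg = 2GMr/d³
   = 2 × (6.674 × 10⁻¹¹) × (8.681 × 10²⁵) × (2.358 × 10⁵) / (1.294 × 10⁸)³
   = 1.261 × 10⁻³ m/s²

1.261 × 10⁻³ m/s²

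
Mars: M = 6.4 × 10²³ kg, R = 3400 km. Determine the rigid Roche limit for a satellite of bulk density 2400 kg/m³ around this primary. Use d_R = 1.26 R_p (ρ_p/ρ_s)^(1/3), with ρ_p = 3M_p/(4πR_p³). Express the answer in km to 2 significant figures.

ρ_p = 3M_p/(4πR_p³) = 3 × (6.4 × 10²³) / (4π × (3.4 × 10⁶ m)³) = 3900 kg/m³
d_R = 1.26 × 3400 km × (3900/2400)^(1/3)
    = 5000 km

5000 km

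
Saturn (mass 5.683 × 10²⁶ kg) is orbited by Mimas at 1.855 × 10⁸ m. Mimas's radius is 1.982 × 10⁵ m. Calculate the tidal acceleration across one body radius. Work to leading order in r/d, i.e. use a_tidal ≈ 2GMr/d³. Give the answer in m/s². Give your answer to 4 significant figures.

2.355 × 10⁻³ m/s²

Differencing GM/(d−r)² and GM/d² to first order in r/d gives 2GMr/d³.
a_tidal = 2GMr/d³
        = 2 × (6.674 × 10⁻¹¹) × (5.683 × 10²⁶) × (1.982 × 10⁵) / (1.855 × 10⁸)³
        = 2.355 × 10⁻³ m/s²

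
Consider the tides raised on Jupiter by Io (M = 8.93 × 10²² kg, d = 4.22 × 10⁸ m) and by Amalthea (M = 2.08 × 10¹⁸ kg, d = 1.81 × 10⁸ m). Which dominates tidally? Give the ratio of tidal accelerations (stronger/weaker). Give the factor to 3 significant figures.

Compare M/d³ for the two perturbers:
Io: (8.93 × 10²²) / (4.22 × 10⁸)³ = 1.188 × 10⁻³
Amalthea: (2.08 × 10¹⁸) / (1.81 × 10⁸)³ = 3.508 × 10⁻⁷
Ratio (larger/smaller) = 3390

Io, by a factor of ≈ 3390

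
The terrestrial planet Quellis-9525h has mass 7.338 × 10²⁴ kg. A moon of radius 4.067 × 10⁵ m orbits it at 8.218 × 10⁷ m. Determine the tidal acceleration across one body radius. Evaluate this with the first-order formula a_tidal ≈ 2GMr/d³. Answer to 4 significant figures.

7.177 × 10⁻⁴ m/s²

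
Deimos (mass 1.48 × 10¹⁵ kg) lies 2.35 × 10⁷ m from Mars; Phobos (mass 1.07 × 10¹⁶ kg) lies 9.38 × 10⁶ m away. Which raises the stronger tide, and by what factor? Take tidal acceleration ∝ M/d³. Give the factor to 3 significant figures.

Phobos, by a factor of ≈ 114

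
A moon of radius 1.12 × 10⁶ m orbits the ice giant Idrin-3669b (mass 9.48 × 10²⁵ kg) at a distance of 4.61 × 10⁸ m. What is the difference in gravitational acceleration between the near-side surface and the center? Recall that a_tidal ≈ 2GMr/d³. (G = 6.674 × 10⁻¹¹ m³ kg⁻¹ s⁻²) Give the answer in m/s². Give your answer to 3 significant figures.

Since r ≪ d, expand the inverse-square field across one radius to get the leading 2GMr/d³ term.
a_tidal = 2GMr/d³
        = 2 × (6.674 × 10⁻¹¹) × (9.48 × 10²⁵) × (1.12 × 10⁶) / (4.61 × 10⁸)³
        = 1.45 × 10⁻⁴ m/s²

1.45 × 10⁻⁴ m/s²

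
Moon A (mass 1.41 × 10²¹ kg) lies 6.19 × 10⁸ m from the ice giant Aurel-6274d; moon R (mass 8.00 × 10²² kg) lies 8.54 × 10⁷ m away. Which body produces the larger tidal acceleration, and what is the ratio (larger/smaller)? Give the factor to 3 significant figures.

Moon R, by a factor of ≈ 21600

Compare M/d³ for the two perturbers:
Moon A: (1.41 × 10²¹) / (6.19 × 10⁸)³ = 5.945 × 10⁻⁶
Moon R: (8.00 × 10²²) / (8.54 × 10⁷)³ = 1.284 × 10⁻¹
Ratio (larger/smaller) = 21600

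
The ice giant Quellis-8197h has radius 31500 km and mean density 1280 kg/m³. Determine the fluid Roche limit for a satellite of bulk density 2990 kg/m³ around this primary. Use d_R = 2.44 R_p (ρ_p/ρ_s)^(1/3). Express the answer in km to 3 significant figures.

57900 km

d_R = 2.44 × 31500 km × (1280/2990)^(1/3)
    = 57900 km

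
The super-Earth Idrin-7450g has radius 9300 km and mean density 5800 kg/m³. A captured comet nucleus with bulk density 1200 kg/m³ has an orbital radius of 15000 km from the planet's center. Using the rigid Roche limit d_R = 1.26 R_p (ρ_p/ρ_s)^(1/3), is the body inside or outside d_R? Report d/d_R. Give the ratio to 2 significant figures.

d_R = 1.26 × (9300 km) × (5800/1200)^(1/3) = 19810 km
d/d_R = (15000) / (19810) = 0.76
Since d/d_R < 1, the body is inside the Roche limit.

inside; d/d_R ≈ 0.76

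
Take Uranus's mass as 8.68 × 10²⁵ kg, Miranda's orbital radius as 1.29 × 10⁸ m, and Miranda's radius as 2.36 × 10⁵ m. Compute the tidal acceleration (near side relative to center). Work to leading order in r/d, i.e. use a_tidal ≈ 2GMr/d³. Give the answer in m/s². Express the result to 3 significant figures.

1.27 × 10⁻³ m/s²

Δa = 2GMr/d³
   = 2 × (6.674 × 10⁻¹¹) × (8.68 × 10²⁵) × (2.36 × 10⁵) / (1.29 × 10⁸)³
   = 1.27 × 10⁻³ m/s²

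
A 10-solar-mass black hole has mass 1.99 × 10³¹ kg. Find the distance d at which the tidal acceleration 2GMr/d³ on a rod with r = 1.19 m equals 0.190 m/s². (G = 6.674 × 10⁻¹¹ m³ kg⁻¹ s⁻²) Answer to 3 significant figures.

2GMr/d³ = a_tidal  ⇒  d = (2GMr / a_tidal)^(1/3)
d = (2 × 6.674×10⁻¹¹ × (1.99 × 10³¹) × (1.19) / (0.190))^(1/3)
  = 2.55 × 10⁷ m

2.55 × 10⁷ m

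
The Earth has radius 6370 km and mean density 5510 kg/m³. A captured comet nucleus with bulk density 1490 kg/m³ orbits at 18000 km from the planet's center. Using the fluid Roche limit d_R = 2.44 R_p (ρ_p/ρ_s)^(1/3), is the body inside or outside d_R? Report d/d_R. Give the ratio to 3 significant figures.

inside; d/d_R ≈ 0.749

d_R = 2.44 × (6370 km) × (5510/1490)^(1/3) = 24040 km
d/d_R = (18000) / (24040) = 0.749
Since d/d_R < 1, the body is inside the Roche limit.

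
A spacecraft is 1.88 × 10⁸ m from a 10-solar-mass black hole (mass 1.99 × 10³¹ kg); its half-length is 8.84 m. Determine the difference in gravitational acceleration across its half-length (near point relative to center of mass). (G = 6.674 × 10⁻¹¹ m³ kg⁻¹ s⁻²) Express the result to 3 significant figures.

3.53 × 10⁻³ m/s²

Δa = 2GMr/d³
   = 2 × (6.674 × 10⁻¹¹) × (1.99 × 10³¹) × (8.84) / (1.88 × 10⁸)³
   = 3.53 × 10⁻³ m/s²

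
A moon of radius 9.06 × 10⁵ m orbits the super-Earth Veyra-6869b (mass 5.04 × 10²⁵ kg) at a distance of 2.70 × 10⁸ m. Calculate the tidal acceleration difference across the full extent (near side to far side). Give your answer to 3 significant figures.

Δg = 4GMr/d³
   = 4 × (6.674 × 10⁻¹¹) × (5.04 × 10²⁵) × (9.06 × 10⁵) / (2.70 × 10⁸)³
   = 6.19 × 10⁻⁴ m/s²

6.19 × 10⁻⁴ m/s²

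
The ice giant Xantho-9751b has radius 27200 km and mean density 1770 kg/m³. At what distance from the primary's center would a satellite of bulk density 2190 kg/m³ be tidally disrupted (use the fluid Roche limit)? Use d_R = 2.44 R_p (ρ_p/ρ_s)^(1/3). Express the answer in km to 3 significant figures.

61800 km

d_R = 2.44 × 27200 km × (1770/2190)^(1/3)
    = 61800 km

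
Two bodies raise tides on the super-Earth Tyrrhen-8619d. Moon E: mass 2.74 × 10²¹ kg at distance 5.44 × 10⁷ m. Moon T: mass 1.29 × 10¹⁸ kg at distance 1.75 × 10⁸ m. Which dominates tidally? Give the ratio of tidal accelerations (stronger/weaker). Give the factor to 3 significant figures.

The tide-raising term goes as M/d³ (the gradient of a 1/d² field).
Moon E: (2.74 × 10²¹) / (5.44 × 10⁷)³ = 1.702 × 10⁻²
Moon T: (1.29 × 10¹⁸) / (1.75 × 10⁸)³ = 2.407 × 10⁻⁷
Ratio (larger/smaller) = 70700

Moon E, by a factor of ≈ 70700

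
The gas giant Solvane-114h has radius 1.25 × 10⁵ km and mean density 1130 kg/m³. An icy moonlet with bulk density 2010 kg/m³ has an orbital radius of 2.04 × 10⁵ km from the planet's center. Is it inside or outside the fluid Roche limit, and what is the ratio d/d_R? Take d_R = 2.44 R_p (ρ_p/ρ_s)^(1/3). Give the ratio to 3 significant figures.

d_R = 2.44 × (1.25 × 10⁵ km) × (1130/2010)^(1/3) = 2.517 × 10⁵ km
d/d_R = (2.04 × 10⁵) / (2.517 × 10⁵) = 0.810
Since d/d_R < 1, the body is inside the Roche limit.

inside; d/d_R ≈ 0.810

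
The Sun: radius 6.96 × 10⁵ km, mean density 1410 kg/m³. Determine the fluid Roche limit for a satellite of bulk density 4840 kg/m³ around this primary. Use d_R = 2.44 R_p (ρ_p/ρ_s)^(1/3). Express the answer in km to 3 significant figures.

1.13 × 10⁶ km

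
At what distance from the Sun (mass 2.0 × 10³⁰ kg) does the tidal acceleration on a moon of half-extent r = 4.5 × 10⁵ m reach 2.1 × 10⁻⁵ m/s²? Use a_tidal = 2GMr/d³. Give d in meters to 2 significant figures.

2GMr/d³ = a_tidal  ⇒  d = (2GMr / a_tidal)^(1/3)
d = (2 × 6.674×10⁻¹¹ × (2.0 × 10³⁰) × (4.5 × 10⁵) / (2.1 × 10⁻⁵))^(1/3)
  = 1.8 × 10¹⁰ m

1.8 × 10¹⁰ m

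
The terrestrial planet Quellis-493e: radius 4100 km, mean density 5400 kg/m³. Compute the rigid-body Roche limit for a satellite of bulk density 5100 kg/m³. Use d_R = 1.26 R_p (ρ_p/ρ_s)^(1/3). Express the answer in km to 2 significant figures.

d_R = 1.26 × 4100 km × (5400/5100)^(1/3)
    = 5300 km

5300 km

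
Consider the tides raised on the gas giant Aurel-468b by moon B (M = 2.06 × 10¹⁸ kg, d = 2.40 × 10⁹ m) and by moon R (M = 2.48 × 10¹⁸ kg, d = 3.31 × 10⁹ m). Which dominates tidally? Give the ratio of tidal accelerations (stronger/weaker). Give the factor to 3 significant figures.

Compare M/d³ for the two perturbers:
Moon B: (2.06 × 10¹⁸) / (2.40 × 10⁹)³ = 1.490 × 10⁻¹⁰
Moon R: (2.48 × 10¹⁸) / (3.31 × 10⁹)³ = 6.839 × 10⁻¹¹
Ratio (larger/smaller) = 2.18

Moon B, by a factor of ≈ 2.18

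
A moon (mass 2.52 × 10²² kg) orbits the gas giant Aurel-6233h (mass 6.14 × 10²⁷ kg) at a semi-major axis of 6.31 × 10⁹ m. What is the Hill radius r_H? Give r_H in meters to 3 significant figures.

7.00 × 10⁷ m

r_H ≈ a (m/3M)^(1/3)
    = (6.31 × 10⁹) × (2.52 × 10²² / (3 × 6.14 × 10²⁷))^(1/3)
    = 7.00 × 10⁷ m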